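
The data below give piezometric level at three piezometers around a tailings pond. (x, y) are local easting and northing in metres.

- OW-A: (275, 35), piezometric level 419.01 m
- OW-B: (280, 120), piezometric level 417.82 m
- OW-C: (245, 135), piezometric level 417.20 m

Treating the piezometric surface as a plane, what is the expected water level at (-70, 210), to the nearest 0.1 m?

Three-point gradient (reference OW-A): Δ to OW-B = (5, 85, -1.19), Δ to OW-C = (-30, 100, -1.81).
∂h/∂x = +0.01143, ∂h/∂y = -0.01467 (det = 3050).
h(-70, 210) = 419.01 + (+0.01143)·(-345) + (-0.01467)·(175) = 419.01 -3.942 -2.568 = 412.500 m.

412.5 m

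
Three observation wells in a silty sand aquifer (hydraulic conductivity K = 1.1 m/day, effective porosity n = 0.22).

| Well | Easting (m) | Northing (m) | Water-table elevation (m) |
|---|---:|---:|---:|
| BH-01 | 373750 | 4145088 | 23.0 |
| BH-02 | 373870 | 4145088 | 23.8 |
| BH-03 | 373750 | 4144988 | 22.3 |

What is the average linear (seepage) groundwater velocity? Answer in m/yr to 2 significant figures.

18 m/yr

∂h/∂x = (23.8 − 23.0) / (373870 − 373750) = +0.006667
∂h/∂y = (22.3 − 23.0) / (4144988 − 4145088) = +0.007000
|∇h| = √(0.006667² + 0.007000²) = 0.009667
Seepage velocity v = K·i/n = 1.1 × 0.009667 / 0.22 = 0.04834 m/day = 17.66 m/yr.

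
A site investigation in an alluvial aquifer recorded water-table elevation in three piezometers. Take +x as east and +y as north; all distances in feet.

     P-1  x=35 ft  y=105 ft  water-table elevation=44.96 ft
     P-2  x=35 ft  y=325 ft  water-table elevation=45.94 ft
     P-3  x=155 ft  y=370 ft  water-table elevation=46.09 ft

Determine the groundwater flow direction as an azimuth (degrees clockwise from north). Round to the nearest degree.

175°

Taking P-1 as reference: P-2−P-1 = (0, 220, +0.98); P-3−P-1 = (120, 265, +1.13).
Solve a·Δx + b·Δy = Δh: det = 0·265 − 120·220 = -26400.
∂h/∂x = [(+0.98)·265 − (+1.13)·220] / -26400 = -0.0004205
∂h/∂y = [0·(+1.13) − 120·(+0.98)] / -26400 = +0.004455
Flow direction (−∇h) has components (+0.0004205 E, -0.004455 N).
Azimuth = atan2(E, N) = atan2(+0.0004205, -0.004455) = 174.6° ≈ 175°.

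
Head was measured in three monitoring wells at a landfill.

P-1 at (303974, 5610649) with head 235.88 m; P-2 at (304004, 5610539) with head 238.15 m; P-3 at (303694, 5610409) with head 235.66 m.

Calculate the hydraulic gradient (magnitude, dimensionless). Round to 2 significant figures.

Three-point gradient (reference P-1): Δ to P-2 = (30, -110, +2.27), Δ to P-3 = (-280, -240, -0.22).
∂h/∂x = +0.01497, ∂h/∂y = -0.01655 (det = -38000).
|∇h| = √(0.01497² + -0.01655²) = 0.02232

0.022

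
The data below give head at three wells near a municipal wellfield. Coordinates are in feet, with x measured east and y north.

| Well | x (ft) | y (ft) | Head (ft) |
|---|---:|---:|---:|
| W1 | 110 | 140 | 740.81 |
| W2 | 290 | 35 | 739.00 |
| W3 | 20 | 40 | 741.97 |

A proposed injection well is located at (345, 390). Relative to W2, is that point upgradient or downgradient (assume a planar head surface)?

downgradient

Taking W1 as reference: W2−W1 = (180, -105, -1.81); W3−W1 = (-90, -100, +1.16).
Solve a·Δx + b·Δy = Δh: det = 180·(-100) − (-90)·(-105) = -27450.
∂h/∂x = [(-1.81)·(-100) − (+1.16)·(-105)] / -27450 = -0.01103
∂h/∂y = [180·(+1.16) − (-90)·(-1.81)] / -27450 = -0.001672
Head at (345, 390) = 740.81 + (-0.01103)·(235) + (-0.001672)·(250) = 737.80 ft.
That is lower than the 739.00 ft at W2, so the point is downgradient.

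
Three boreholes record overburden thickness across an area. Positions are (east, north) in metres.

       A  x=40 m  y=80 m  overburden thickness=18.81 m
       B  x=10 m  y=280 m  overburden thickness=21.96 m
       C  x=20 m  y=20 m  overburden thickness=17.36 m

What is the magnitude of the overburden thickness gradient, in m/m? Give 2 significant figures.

With d = a·x + b·y + c and A as origin, the differences give:
  (-30)·a + 200·b = +3.15
  (-20)·a + (-60)·b = -1.45
Eliminate b (×(-60) and ×200, subtract): 5800·a = 101.000 → a = ∂d/∂x = +0.01741
Back-substitute: b = ∂d/∂y = +0.01836.
|∇f| = √(0.01741² + 0.01836²) = 0.0253 m/m

0.025 m/m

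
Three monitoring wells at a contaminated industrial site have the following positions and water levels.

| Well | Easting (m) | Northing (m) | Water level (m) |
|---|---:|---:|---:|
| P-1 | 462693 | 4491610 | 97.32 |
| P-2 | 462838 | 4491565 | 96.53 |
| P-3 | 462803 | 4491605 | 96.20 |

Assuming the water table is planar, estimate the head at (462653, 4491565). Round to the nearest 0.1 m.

98.6 m

With h = a·x + b·y + c and P-1 as origin, the differences give:
  145·a + (-45)·b = -0.79
  110·a + (-5)·b = -1.12
Eliminate b (×(-5) and ×(-45), subtract): 4225·a = -46.450 → a = ∂h/∂x = -0.01099
Back-substitute: b = ∂h/∂y = -0.01787.
h(462653, 4491565) = 97.32 + (-0.01099)·(-40) + (-0.01787)·(-45) = 97.32 +0.440 +0.804 = 98.564 m.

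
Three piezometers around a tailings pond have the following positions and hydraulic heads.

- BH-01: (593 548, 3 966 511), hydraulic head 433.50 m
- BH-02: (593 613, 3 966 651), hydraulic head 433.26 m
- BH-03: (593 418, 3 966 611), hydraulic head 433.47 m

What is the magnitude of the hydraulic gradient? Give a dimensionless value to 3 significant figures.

Differences from BH-01: to BH-02 (Δx, Δy, Δh) = (65, 140, -0.24); to BH-03 = (-130, 100, -0.03).
Solve a·Δx + b·Δy = Δh: det = 65·100 − (-130)·140 = 24700.
∂h/∂x = [(-0.24)·100 − (-0.03)·140] / 24700 = -0.0008016
∂h/∂y = [65·(-0.03) − (-130)·(-0.24)] / 24700 = -0.001342
|∇h| = √(-0.0008016² + -0.001342²) = 0.001563

0.00156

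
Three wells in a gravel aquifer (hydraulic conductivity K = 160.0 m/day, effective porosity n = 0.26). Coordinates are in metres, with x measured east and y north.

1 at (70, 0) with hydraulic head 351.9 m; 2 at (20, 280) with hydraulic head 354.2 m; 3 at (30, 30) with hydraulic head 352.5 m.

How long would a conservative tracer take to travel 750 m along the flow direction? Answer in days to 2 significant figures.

Taking 1 as reference: 2−1 = (-50, 280, +2.3); 3−1 = (-40, 30, +0.6).
Determinant of the coordinate differences = (-50)·30 − (-40)·280 = 9700.
∂h/∂x = [(+2.3)·30 − (+0.6)·280] / 9700 = -0.01021
∂h/∂y = [(-50)·(+0.6) − (-40)·(+2.3)] / 9700 = +0.006392
|∇h| = √(-0.01021² + 0.006392²) = 0.01205
Seepage velocity v = K·i/n = 160.0 × 0.01205 / 0.26 = 7.415 m/day.
t = 750 / 7.415 = 101.1 days.

100 days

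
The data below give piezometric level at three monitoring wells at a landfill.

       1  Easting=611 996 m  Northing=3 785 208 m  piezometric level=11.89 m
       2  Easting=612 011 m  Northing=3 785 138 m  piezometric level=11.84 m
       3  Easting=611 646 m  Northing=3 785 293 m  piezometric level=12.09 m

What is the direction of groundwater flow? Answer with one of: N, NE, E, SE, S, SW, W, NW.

With h = a·x + b·y + c and 1 as origin, the differences give:
  15·a + (-70)·b = -0.05
  (-350)·a + 85·b = +0.20
Eliminate b (×85 and ×(-70), subtract): -23225·a = 9.750 → a = ∂h/∂x = -0.0004198
Back-substitute: b = ∂h/∂y = +0.0006243.
Flow = −∇h = (+0.0004198 east, -0.0006243 north), which points southeast.

SE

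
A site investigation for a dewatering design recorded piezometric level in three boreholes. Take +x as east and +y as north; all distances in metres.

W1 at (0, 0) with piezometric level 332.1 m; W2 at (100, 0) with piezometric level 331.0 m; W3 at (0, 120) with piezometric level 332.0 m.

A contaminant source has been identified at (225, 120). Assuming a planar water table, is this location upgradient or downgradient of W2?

downgradient

∂h/∂x = (331.0 − 332.1) / (100 − 0) = -0.01100
∂h/∂y = (332.0 − 332.1) / (120 − 0) = -0.0008333
Head at (225, 120) = 332.1 + (-0.01100)·(225) + (-0.0008333)·(120) = 329.52 m.
That is lower than the 331.0 m at W2, so the point is downgradient.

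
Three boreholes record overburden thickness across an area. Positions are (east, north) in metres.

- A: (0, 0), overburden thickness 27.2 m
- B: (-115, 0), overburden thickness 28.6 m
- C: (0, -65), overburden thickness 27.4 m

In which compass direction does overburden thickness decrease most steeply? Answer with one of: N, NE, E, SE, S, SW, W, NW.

E

∂d/∂x = (28.6 − 27.2) / (-115 − 0) = -0.01217
∂d/∂y = (27.4 − 27.2) / (-65 − 0) = -0.003077
Steepest decrease is along −∇f = (+0.01217 E, +0.003077 N) → east.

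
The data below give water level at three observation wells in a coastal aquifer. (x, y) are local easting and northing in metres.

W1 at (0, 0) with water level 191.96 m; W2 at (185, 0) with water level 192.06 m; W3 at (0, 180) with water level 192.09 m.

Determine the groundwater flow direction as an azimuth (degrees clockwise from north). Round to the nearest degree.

217°

∂h/∂x = (192.06 − 191.96) / (185 − 0) = +0.0005405
∂h/∂y = (192.09 − 191.96) / (180 − 0) = +0.0007222
Flow direction (−∇h) has components (-0.0005405 E, -0.0007222 N).
Azimuth = atan2(E, N) = atan2(-0.0005405, -0.0007222) = 216.8° ≈ 217°.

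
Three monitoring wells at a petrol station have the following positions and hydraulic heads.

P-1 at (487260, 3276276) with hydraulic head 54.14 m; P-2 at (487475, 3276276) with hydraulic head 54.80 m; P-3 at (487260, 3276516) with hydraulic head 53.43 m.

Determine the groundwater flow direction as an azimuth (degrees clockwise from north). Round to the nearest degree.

∂h/∂x = (54.80 − 54.14) / (487475 − 487260) = +0.003070
∂h/∂y = (53.43 − 54.14) / (3276516 − 3276276) = -0.002958
Flow direction (−∇h) has components (-0.003070 E, +0.002958 N).
Azimuth = atan2(E, N) = atan2(-0.003070, +0.002958) = 313.9° ≈ 314°.

314°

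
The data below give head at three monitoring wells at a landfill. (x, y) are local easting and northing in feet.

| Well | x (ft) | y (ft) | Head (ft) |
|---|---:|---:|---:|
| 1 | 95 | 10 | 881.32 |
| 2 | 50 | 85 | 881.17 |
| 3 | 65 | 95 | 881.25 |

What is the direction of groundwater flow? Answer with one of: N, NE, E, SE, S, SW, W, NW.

Differences from 1: to 2 (Δx, Δy, Δh) = (-45, 75, -0.15); to 3 = (-30, 85, -0.07).
Determinant of the coordinate differences = (-45)·85 − (-30)·75 = -1575.
∂h/∂x = [(-0.15)·85 − (-0.07)·75] / -1575 = +0.004762
∂h/∂y = [(-45)·(-0.07) − (-30)·(-0.15)] / -1575 = +0.0008571
Flow = −∇h = (-0.004762 east, -0.0008571 north), which points west.

W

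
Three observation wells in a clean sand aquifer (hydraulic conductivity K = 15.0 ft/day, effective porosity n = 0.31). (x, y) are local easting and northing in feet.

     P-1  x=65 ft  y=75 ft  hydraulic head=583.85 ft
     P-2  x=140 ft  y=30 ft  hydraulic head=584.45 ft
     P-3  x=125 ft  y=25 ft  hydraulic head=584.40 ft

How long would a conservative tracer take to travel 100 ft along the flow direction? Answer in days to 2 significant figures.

Three-point gradient (reference P-1): Δ to P-2 = (75, -45, +0.60), Δ to P-3 = (60, -50, +0.55).
∂h/∂x = +0.005000, ∂h/∂y = -0.005000 (det = -1050).
|∇h| = √(0.005000² + -0.005000²) = 0.007071
Seepage velocity v = K·i/n = 15.0 × 0.007071 / 0.31 = 0.3421 ft/day.
t = 100 / 0.3421 = 292.3 days.

290 days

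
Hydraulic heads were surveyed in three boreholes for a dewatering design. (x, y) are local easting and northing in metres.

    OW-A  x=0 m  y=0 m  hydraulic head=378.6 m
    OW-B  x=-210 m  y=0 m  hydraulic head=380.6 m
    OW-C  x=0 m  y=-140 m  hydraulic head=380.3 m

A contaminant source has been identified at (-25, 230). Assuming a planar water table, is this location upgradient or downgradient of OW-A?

∂h/∂x = (380.6 − 378.6) / (-210 − 0) = -0.009524
∂h/∂y = (380.3 − 378.6) / (-140 − 0) = -0.01214
Head at (-25, 230) = 378.6 + (-0.009524)·(-25) + (-0.01214)·(230) = 376.05 m.
That is lower than the 378.6 m at OW-A, so the point is downgradient.

downgradient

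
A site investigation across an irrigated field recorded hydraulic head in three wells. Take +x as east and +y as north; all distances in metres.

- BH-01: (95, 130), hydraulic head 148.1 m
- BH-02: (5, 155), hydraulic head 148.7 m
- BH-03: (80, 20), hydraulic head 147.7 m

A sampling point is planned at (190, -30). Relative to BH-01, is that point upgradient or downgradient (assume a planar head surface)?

downgradient

Differences from BH-01: to BH-02 (Δx, Δy, Δh) = (-90, 25, +0.6); to BH-03 = (-15, -110, -0.4).
Solve a·Δx + b·Δy = Δh: det = (-90)·(-110) − (-15)·25 = 10275.
∂h/∂x = [(+0.6)·(-110) − (-0.4)·25] / 10275 = -0.005450
∂h/∂y = [(-90)·(-0.4) − (-15)·(+0.6)] / 10275 = +0.004380
Head at (190, -30) = 148.1 + (-0.005450)·(95) + (+0.004380)·(-160) = 146.88 m.
That is lower than the 148.1 m at BH-01, so the point is downgradient.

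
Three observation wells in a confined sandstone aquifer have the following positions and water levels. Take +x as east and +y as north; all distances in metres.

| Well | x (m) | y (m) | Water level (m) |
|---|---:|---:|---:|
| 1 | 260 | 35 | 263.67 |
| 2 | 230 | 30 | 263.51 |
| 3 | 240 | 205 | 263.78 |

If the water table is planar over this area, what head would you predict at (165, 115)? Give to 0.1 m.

Differences from 1: to 2 (Δx, Δy, Δh) = (-30, -5, -0.16); to 3 = (-20, 170, +0.11).
Determinant of the coordinate differences = (-30)·170 − (-20)·(-5) = -5200.
∂h/∂x = [(-0.16)·170 − (+0.11)·(-5)] / -5200 = +0.005125
∂h/∂y = [(-30)·(+0.11) − (-20)·(-0.16)] / -5200 = +0.001250
h(165, 115) = 263.67 + (+0.005125)·(-95) + (+0.001250)·(80) = 263.67 -0.487 +0.100 = 263.283 m.

263.3 m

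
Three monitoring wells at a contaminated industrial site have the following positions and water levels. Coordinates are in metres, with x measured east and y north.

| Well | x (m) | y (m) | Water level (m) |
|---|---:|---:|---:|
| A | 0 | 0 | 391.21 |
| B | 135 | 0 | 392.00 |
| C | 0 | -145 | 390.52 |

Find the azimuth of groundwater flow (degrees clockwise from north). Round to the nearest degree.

∂h/∂x = (392.00 − 391.21) / (135 − 0) = +0.005852
∂h/∂y = (390.52 − 391.21) / (-145 − 0) = +0.004759
Flow direction (−∇h) has components (-0.005852 E, -0.004759 N).
Azimuth = atan2(E, N) = atan2(-0.005852, -0.004759) = 230.9° ≈ 231°.

231°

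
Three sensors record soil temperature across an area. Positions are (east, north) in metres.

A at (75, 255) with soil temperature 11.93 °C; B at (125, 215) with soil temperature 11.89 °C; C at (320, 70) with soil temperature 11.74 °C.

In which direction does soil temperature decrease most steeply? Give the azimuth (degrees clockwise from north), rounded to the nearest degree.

Taking A as reference: B−A = (50, -40, -0.04); C−A = (245, -185, -0.19).
Solve a·Δx + b·Δy = ΔT: det = 50·(-185) − 245·(-40) = 550.
∂T/∂x = [(-0.04)·(-185) − (-0.19)·(-40)] / 550 = -0.0003636
∂T/∂y = [50·(-0.19) − 245·(-0.04)] / 550 = +0.0005455
Steepest decrease is along −∇f: components (+0.0003636 E, -0.0005455 N).
Azimuth = atan2(+0.0003636, -0.0005455) = 146.3° ≈ 146°.

146°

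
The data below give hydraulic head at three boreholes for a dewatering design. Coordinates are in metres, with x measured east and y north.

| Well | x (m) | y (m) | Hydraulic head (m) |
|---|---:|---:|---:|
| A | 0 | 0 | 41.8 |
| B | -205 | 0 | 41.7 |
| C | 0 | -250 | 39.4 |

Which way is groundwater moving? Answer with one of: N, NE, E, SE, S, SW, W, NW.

S

∂h/∂x = (41.7 − 41.8) / (-205 − 0) = +0.0004878
∂h/∂y = (39.4 − 41.8) / (-250 − 0) = +0.009600
Flow = −∇h = (-0.0004878 east, -0.009600 north), which points south.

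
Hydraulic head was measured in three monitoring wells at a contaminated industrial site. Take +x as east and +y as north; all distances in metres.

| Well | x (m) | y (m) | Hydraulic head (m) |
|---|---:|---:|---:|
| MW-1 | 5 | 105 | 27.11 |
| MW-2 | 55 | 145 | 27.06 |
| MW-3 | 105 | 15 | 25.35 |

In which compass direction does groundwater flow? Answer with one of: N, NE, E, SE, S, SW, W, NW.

Taking MW-1 as reference: MW-2−MW-1 = (50, 40, -0.05); MW-3−MW-1 = (100, -90, -1.76).
Determinant of the coordinate differences = 50·(-90) − 100·40 = -8500.
∂h/∂x = [(-0.05)·(-90) − (-1.76)·40] / -8500 = -0.008812
∂h/∂y = [50·(-1.76) − 100·(-0.05)] / -8500 = +0.009765
Flow = −∇h = (+0.008812 east, -0.009765 north), which points southeast.

SE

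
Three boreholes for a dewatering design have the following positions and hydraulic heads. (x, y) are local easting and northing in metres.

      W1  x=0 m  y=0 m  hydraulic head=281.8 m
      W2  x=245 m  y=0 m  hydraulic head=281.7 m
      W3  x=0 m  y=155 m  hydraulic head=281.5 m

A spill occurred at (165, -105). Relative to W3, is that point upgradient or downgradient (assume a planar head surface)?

∂h/∂x = (281.7 − 281.8) / (245 − 0) = -0.0004082
∂h/∂y = (281.5 − 281.8) / (155 − 0) = -0.001935
Head at (165, -105) = 281.8 + (-0.0004082)·(165) + (-0.001935)·(-105) = 281.94 m.
That is higher than the 281.5 m at W3, so the point is upgradient.

upgradient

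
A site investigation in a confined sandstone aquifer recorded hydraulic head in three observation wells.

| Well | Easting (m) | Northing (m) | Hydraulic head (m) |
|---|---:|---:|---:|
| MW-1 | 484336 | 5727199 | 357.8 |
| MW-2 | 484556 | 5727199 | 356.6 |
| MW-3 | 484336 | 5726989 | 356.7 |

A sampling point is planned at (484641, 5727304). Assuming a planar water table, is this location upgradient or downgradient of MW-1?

∂h/∂x = (356.6 − 357.8) / (484556 − 484336) = -0.005455
∂h/∂y = (356.7 − 357.8) / (5726989 − 5727199) = +0.005238
Head at (484641, 5727304) = 357.8 + (-0.005455)·(305) + (+0.005238)·(105) = 356.69 m.
That is lower than the 357.8 m at MW-1, so the point is downgradient.

downgradient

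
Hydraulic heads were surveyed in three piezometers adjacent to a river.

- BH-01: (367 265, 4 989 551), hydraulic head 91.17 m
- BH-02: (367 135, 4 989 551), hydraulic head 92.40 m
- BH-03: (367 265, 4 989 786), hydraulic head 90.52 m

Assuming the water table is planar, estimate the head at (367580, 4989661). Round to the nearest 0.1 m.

87.9 m

∂h/∂x = (92.40 − 91.17) / (367135 − 367265) = -0.009462
∂h/∂y = (90.52 − 91.17) / (4989786 − 4989551) = -0.002766
h(367580, 4989661) = 91.17 + (-0.009462)·(315) + (-0.002766)·(110) = 91.17 -2.980 -0.304 = 87.885 m.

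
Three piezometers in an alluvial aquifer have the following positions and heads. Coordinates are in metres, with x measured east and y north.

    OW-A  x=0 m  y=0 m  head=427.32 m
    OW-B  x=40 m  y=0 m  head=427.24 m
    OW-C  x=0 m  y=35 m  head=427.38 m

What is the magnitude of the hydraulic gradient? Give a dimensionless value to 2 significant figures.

0.0026

∂h/∂x = (427.24 − 427.32) / (40 − 0) = -0.002000
∂h/∂y = (427.38 − 427.32) / (35 − 0) = +0.001714
|∇h| = √(-0.002000² + 0.001714²) = 0.002634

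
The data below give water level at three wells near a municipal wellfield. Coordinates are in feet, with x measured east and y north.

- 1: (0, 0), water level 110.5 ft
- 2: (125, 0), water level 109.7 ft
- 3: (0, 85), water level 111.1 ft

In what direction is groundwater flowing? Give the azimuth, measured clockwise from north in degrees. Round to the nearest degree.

∂h/∂x = (109.7 − 110.5) / (125 − 0) = -0.006400
∂h/∂y = (111.1 − 110.5) / (85 − 0) = +0.007059
Flow direction (−∇h) has components (+0.006400 E, -0.007059 N).
Azimuth = atan2(E, N) = atan2(+0.006400, -0.007059) = 137.8° ≈ 138°.

138°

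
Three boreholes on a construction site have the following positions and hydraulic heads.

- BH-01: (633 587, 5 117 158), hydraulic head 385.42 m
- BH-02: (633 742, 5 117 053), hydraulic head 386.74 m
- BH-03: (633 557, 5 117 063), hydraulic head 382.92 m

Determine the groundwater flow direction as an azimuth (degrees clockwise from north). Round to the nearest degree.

228°

Differences from BH-01: to BH-02 (Δx, Δy, Δh) = (155, -105, +1.32); to BH-03 = (-30, -95, -2.50).
Determinant of the coordinate differences = 155·(-95) − (-30)·(-105) = -17875.
∂h/∂x = [(+1.32)·(-95) − (-2.50)·(-105)] / -17875 = +0.02170
∂h/∂y = [155·(-2.50) − (-30)·(+1.32)] / -17875 = +0.01946
Flow direction (−∇h) has components (-0.02170 E, -0.01946 N).
Azimuth = atan2(E, N) = atan2(-0.02170, -0.01946) = 228.1° ≈ 228°.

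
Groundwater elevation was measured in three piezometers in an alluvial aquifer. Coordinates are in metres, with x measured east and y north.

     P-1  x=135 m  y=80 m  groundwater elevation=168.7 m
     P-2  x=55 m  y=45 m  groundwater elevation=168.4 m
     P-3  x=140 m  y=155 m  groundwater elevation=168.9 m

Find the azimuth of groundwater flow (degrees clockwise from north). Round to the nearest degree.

Differences from P-1: to P-2 (Δx, Δy, Δh) = (-80, -35, -0.3); to P-3 = (5, 75, +0.2).
Solve a·Δx + b·Δy = Δh: det = (-80)·75 − 5·(-35) = -5825.
∂h/∂x = [(-0.3)·75 − (+0.2)·(-35)] / -5825 = +0.002661
∂h/∂y = [(-80)·(+0.2) − 5·(-0.3)] / -5825 = +0.002489
Flow direction (−∇h) has components (-0.002661 E, -0.002489 N).
Azimuth = atan2(E, N) = atan2(-0.002661, -0.002489) = 226.9° ≈ 227°.

227°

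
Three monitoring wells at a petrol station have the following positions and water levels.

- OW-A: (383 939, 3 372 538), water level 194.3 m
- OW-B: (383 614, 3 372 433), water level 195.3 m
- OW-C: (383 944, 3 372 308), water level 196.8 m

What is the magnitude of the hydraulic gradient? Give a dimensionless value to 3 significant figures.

0.0109

Taking OW-A as reference: OW-B−OW-A = (-325, -105, +1.0); OW-C−OW-A = (5, -230, +2.5).
Determinant of the coordinate differences = (-325)·(-230) − 5·(-105) = 75275.
∂h/∂x = [(+1.0)·(-230) − (+2.5)·(-105)] / 75275 = +0.0004318
∂h/∂y = [(-325)·(+2.5) − 5·(+1.0)] / 75275 = -0.01086
|∇h| = √(0.0004318² + -0.01086²) = 0.01087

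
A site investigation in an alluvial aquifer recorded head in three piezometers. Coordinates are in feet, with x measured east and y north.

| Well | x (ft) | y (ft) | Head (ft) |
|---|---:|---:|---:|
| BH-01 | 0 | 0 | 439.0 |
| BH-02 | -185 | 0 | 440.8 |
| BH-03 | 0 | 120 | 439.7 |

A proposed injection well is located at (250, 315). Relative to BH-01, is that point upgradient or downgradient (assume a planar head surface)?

∂h/∂x = (440.8 − 439.0) / (-185 − 0) = -0.009730
∂h/∂y = (439.7 − 439.0) / (120 − 0) = +0.005833
Head at (250, 315) = 439.0 + (-0.009730)·(250) + (+0.005833)·(315) = 438.41 ft.
That is lower than the 439.0 ft at BH-01, so the point is downgradient.

downgradient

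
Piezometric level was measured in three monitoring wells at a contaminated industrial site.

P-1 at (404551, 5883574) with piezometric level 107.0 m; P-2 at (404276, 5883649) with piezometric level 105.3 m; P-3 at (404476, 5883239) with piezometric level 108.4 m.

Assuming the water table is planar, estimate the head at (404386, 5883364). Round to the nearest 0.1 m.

107.3 m

Differences from P-1: to P-2 (Δx, Δy, Δh) = (-275, 75, -1.7); to P-3 = (-75, -335, +1.4).
Determinant of the coordinate differences = (-275)·(-335) − (-75)·75 = 97750.
∂h/∂x = [(-1.7)·(-335) − (+1.4)·75] / 97750 = +0.004752
∂h/∂y = [(-275)·(+1.4) − (-75)·(-1.7)] / 97750 = -0.005243
h(404386, 5883364) = 107.0 + (+0.004752)·(-165) + (-0.005243)·(-210) = 107.0 -0.784 +1.101 = 107.317 m.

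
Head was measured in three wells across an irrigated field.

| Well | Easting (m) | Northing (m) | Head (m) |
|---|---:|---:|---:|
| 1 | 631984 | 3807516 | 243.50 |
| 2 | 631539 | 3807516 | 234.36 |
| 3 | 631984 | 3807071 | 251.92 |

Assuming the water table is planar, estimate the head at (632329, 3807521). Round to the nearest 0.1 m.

∂h/∂x = (234.36 − 243.50) / (631539 − 631984) = +0.02054
∂h/∂y = (251.92 − 243.50) / (3807071 − 3807516) = -0.01892
h(632329, 3807521) = 243.50 + (+0.02054)·(345) + (-0.01892)·(5) = 243.50 +7.086 -0.095 = 250.491 m.

250.5 m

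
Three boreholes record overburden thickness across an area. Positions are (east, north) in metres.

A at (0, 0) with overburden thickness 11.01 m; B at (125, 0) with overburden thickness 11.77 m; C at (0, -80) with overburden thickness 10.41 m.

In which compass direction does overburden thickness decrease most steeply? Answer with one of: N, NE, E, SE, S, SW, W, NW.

∂d/∂x = (11.77 − 11.01) / (125 − 0) = +0.006080
∂d/∂y = (10.41 − 11.01) / (-80 − 0) = +0.007500
Steepest decrease is along −∇f = (-0.006080 E, -0.007500 N) → southwest.

SW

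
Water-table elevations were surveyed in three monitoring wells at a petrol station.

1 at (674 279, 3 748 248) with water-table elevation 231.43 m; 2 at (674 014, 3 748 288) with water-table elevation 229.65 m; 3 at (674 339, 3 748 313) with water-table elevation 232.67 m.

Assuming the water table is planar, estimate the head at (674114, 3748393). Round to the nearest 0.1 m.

Three-point gradient (reference 1): Δ to 2 = (-265, 40, -1.78), Δ to 3 = (60, 65, +1.24).
∂h/∂x = +0.008423, ∂h/∂y = +0.01130 (det = -19625).
h(674114, 3748393) = 231.43 + (+0.008423)·(-165) + (+0.01130)·(145) = 231.43 -1.390 +1.639 = 231.679 m.

231.7 m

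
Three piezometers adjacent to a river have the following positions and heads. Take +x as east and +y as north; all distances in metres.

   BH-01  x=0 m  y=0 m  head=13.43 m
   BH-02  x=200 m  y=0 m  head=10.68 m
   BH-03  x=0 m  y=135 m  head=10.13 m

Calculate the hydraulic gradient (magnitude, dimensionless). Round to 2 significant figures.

∂h/∂x = (10.68 − 13.43) / (200 − 0) = -0.01375
∂h/∂y = (10.13 − 13.43) / (135 − 0) = -0.02444
|∇h| = √(-0.01375² + -0.02444²) = 0.02804

0.028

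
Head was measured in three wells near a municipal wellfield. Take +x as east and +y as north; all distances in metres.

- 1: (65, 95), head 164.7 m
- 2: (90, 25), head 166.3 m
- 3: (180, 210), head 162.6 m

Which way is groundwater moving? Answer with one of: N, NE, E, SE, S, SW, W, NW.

With h = a·x + b·y + c and 1 as origin, the differences give:
  25·a + (-70)·b = +1.6
  115·a + 115·b = -2.1
Eliminate b (×115 and ×(-70), subtract): 10925·a = 37.00 → a = ∂h/∂x = +0.003387
Back-substitute: b = ∂h/∂y = -0.02165.
Flow = −∇h = (-0.003387 east, +0.02165 north), which points north.

N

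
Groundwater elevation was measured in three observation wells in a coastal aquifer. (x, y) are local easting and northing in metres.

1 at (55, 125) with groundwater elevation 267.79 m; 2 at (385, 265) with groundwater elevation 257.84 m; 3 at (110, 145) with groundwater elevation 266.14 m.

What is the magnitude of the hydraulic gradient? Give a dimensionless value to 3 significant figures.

0.0292

With h = a·x + b·y + c and 1 as origin, the differences give:
  330·a + 140·b = -9.95
  55·a + 20·b = -1.65
Eliminate b (×20 and ×140, subtract): -1100·a = 32.000 → a = ∂h/∂x = -0.02909
Back-substitute: b = ∂h/∂y = -0.002500.
|∇h| = √(-0.02909² + -0.002500²) = 0.0292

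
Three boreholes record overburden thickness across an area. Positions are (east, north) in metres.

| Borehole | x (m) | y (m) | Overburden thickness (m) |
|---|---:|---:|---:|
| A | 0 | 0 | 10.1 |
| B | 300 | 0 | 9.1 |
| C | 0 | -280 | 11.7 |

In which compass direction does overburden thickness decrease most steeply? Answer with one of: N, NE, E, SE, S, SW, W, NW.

NE

∂d/∂x = (9.1 − 10.1) / (300 − 0) = -0.003333
∂d/∂y = (11.7 − 10.1) / (-280 − 0) = -0.005714
Steepest decrease is along −∇f = (+0.003333 E, +0.005714 N) → northeast.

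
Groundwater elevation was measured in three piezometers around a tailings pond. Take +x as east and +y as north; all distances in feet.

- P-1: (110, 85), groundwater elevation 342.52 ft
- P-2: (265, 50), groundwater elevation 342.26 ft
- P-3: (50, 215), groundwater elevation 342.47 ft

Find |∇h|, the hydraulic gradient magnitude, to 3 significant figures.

0.00236

With h = a·x + b·y + c and P-1 as origin, the differences give:
  155·a + (-35)·b = -0.26
  (-60)·a + 130·b = -0.05
Eliminate b (×130 and ×(-35), subtract): 18050·a = -35.550 → a = ∂h/∂x = -0.001970
Back-substitute: b = ∂h/∂y = -0.001294.
|∇h| = √(-0.001970² + -0.001294²) = 0.002357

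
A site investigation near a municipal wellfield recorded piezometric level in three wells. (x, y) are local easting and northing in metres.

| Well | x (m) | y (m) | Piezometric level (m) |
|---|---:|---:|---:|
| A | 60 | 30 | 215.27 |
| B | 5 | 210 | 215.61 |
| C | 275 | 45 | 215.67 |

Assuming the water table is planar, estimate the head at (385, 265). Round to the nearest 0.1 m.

216.4 m

Differences from A: to B (Δx, Δy, Δh) = (-55, 180, +0.34); to C = (215, 15, +0.40).
Determinant of the coordinate differences = (-55)·15 − 215·180 = -39525.
∂h/∂x = [(+0.34)·15 − (+0.40)·180] / -39525 = +0.001693
∂h/∂y = [(-55)·(+0.40) − 215·(+0.34)] / -39525 = +0.002406
h(385, 265) = 215.27 + (+0.001693)·(325) + (+0.002406)·(235) = 215.27 +0.550 +0.565 = 216.386 m.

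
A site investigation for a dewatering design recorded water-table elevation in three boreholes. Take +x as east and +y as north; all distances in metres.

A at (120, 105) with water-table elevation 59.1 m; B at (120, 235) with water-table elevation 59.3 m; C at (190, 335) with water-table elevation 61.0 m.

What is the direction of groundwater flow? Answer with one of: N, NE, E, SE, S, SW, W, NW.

W

Differences from A: to B (Δx, Δy, Δh) = (0, 130, +0.2); to C = (70, 230, +1.9).
Determinant of the coordinate differences = 0·230 − 70·130 = -9100.
∂h/∂x = [(+0.2)·230 − (+1.9)·130] / -9100 = +0.02209
∂h/∂y = [0·(+1.9) − 70·(+0.2)] / -9100 = +0.001538
Flow = −∇h = (-0.02209 east, -0.001538 north), which points west.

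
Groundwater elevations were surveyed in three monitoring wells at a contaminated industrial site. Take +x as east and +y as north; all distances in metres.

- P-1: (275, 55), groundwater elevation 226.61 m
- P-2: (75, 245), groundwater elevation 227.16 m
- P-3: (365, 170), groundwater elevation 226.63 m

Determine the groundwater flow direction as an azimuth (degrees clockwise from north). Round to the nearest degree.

132°

Differences from P-1: to P-2 (Δx, Δy, Δh) = (-200, 190, +0.55); to P-3 = (90, 115, +0.02).
Solve a·Δx + b·Δy = Δh: det = (-200)·115 − 90·190 = -40100.
∂h/∂x = [(+0.55)·115 − (+0.02)·190] / -40100 = -0.001483
∂h/∂y = [(-200)·(+0.02) − 90·(+0.55)] / -40100 = +0.001334
Flow direction (−∇h) has components (+0.001483 E, -0.001334 N).
Azimuth = atan2(E, N) = atan2(+0.001483, -0.001334) = 132.0° ≈ 132°.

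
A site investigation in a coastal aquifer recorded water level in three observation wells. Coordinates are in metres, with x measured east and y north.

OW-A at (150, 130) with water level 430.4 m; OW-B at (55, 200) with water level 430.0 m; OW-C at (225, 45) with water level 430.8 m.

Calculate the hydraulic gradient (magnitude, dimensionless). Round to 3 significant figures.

Differences from OW-A: to OW-B (Δx, Δy, Δh) = (-95, 70, -0.4); to OW-C = (75, -85, +0.4).
Determinant of the coordinate differences = (-95)·(-85) − 75·70 = 2825.
∂h/∂x = [(-0.4)·(-85) − (+0.4)·70] / 2825 = +0.002124
∂h/∂y = [(-95)·(+0.4) − 75·(-0.4)] / 2825 = -0.002832
|∇h| = √(0.002124² + -0.002832²) = 0.00354

0.00354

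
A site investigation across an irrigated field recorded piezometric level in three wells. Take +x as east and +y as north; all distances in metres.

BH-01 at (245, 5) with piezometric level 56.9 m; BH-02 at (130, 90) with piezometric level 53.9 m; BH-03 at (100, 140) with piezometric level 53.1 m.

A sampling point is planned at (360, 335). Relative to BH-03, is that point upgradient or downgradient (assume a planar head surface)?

upgradient

With h = a·x + b·y + c and BH-01 as origin, the differences give:
  (-115)·a + 85·b = -3.0
  (-145)·a + 135·b = -3.8
Eliminate b (×135 and ×85, subtract): -3200·a = -82.00 → a = ∂h/∂x = +0.02563
Back-substitute: b = ∂h/∂y = -0.0006250.
Head at (360, 335) = 56.9 + (+0.02563)·(115) + (-0.0006250)·(330) = 59.64 m.
That is higher than the 53.1 m at BH-03, so the point is upgradient.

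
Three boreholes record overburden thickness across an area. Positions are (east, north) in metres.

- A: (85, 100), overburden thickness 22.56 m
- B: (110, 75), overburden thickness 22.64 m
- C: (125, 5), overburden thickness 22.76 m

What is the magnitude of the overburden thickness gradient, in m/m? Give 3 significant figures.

With d = a·x + b·y + c and A as origin, the differences give:
  25·a + (-25)·b = +0.08
  40·a + (-95)·b = +0.20
Eliminate b (×(-95) and ×(-25), subtract): -1375·a = -2.600 → a = ∂d/∂x = +0.001891
Back-substitute: b = ∂d/∂y = -0.001309.
|∇f| = √(0.001891² + -0.001309²) = 0.0023 m/m

0.00230 m/m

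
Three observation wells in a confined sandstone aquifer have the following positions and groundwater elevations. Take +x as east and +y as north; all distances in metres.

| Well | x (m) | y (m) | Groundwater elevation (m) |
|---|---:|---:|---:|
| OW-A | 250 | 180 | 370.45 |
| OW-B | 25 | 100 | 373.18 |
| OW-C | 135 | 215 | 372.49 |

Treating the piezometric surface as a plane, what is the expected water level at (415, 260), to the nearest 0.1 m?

368.6 m

Taking OW-A as reference: OW-B−OW-A = (-225, -80, +2.73); OW-C−OW-A = (-115, 35, +2.04).
Determinant of the coordinate differences = (-225)·35 − (-115)·(-80) = -17075.
∂h/∂x = [(+2.73)·35 − (+2.04)·(-80)] / -17075 = -0.01515
∂h/∂y = [(-225)·(+2.04) − (-115)·(+2.73)] / -17075 = +0.008495
h(415, 260) = 370.45 + (-0.01515)·(165) + (+0.008495)·(80) = 370.45 -2.500 +0.680 = 368.629 m.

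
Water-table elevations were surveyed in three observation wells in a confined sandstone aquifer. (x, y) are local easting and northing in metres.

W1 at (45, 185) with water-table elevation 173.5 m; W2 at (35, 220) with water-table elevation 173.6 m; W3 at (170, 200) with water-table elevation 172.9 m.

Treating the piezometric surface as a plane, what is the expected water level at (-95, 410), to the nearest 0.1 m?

174.5 m

With h = a·x + b·y + c and W1 as origin, the differences give:
  (-10)·a + 35·b = +0.1
  125·a + 15·b = -0.6
Eliminate b (×15 and ×35, subtract): -4525·a = 22.50 → a = ∂h/∂x = -0.004972
Back-substitute: b = ∂h/∂y = +0.001436.
h(-95, 410) = 173.5 + (-0.004972)·(-140) + (+0.001436)·(225) = 173.5 +0.696 +0.323 = 174.519 m.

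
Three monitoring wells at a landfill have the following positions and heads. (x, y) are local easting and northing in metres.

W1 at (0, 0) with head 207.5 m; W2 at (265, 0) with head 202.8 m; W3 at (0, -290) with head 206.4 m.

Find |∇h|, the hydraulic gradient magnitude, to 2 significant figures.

∂h/∂x = (202.8 − 207.5) / (265 − 0) = -0.01774
∂h/∂y = (206.4 − 207.5) / (-290 − 0) = +0.003793
|∇h| = √(-0.01774² + 0.003793²) = 0.01814

0.018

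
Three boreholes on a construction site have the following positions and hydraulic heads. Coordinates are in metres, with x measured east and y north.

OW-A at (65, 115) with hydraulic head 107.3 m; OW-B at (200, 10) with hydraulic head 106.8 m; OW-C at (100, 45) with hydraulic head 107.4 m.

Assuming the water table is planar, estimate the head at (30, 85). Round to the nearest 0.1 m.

107.7 m

Taking OW-A as reference: OW-B−OW-A = (135, -105, -0.5); OW-C−OW-A = (35, -70, +0.1).
Solve a·Δx + b·Δy = Δh: det = 135·(-70) − 35·(-105) = -5775.
∂h/∂x = [(-0.5)·(-70) − (+0.1)·(-105)] / -5775 = -0.007879
∂h/∂y = [135·(+0.1) − 35·(-0.5)] / -5775 = -0.005368
h(30, 85) = 107.3 + (-0.007879)·(-35) + (-0.005368)·(-30) = 107.3 +0.276 +0.161 = 107.737 m.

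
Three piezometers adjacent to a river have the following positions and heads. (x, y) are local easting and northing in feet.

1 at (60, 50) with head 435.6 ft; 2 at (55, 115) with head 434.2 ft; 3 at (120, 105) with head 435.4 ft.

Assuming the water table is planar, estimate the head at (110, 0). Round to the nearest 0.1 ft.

437.4 ft

Taking 1 as reference: 2−1 = (-5, 65, -1.4); 3−1 = (60, 55, -0.2).
Solve a·Δx + b·Δy = Δh: det = (-5)·55 − 60·65 = -4175.
∂h/∂x = [(-1.4)·55 − (-0.2)·65] / -4175 = +0.01533
∂h/∂y = [(-5)·(-0.2) − 60·(-1.4)] / -4175 = -0.02036
h(110, 0) = 435.6 + (+0.01533)·(50) + (-0.02036)·(-50) = 435.6 +0.766 +1.018 = 437.384 ft.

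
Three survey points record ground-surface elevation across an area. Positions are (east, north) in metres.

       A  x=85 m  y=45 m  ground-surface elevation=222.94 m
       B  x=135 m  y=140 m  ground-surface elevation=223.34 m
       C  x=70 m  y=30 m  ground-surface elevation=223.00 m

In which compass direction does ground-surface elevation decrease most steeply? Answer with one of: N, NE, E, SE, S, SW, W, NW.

With z = a·x + b·y + c and A as origin, the differences give:
  50·a + 95·b = +0.40
  (-15)·a + (-15)·b = +0.06
Eliminate b (×(-15) and ×95, subtract): 675·a = -11.700 → a = ∂z/∂x = -0.01733
Back-substitute: b = ∂z/∂y = +0.01333.
Steepest decrease is along −∇f = (+0.01733 E, -0.01333 N) → southeast.

SE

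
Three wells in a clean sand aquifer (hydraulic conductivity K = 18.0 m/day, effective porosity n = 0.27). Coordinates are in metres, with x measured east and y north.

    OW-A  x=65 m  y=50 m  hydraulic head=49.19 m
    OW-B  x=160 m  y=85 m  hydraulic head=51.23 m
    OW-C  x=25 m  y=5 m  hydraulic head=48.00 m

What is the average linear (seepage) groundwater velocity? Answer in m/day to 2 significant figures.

1.4 m/day

With h = a·x + b·y + c and OW-A as origin, the differences give:
  95·a + 35·b = +2.04
  (-40)·a + (-45)·b = -1.19
Eliminate b (×(-45) and ×35, subtract): -2875·a = -50.150 → a = ∂h/∂x = +0.01744
Back-substitute: b = ∂h/∂y = +0.01094.
|∇h| = √(0.01744² + 0.01094²) = 0.02059
Seepage velocity v = K·i/n = 18.0 × 0.02059 / 0.27 = 1.373 m/day.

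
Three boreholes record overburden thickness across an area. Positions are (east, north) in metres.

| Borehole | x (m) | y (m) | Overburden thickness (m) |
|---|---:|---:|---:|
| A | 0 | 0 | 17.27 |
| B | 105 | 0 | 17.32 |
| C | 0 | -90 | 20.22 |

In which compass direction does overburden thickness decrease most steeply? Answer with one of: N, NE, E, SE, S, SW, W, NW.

N

∂d/∂x = (17.32 − 17.27) / (105 − 0) = +0.0004762
∂d/∂y = (20.22 − 17.27) / (-90 − 0) = -0.03278
Steepest decrease is along −∇f = (-0.0004762 E, +0.03278 N) → north.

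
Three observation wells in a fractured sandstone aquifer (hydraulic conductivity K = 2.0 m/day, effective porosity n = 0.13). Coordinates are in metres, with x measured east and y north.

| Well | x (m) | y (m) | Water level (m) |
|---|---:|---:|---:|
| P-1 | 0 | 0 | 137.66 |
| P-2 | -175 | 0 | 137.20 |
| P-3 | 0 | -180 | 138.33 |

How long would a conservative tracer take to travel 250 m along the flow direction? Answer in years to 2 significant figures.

∂h/∂x = (137.20 − 137.66) / (-175 − 0) = +0.002629
∂h/∂y = (138.33 − 137.66) / (-180 − 0) = -0.003722
|∇h| = √(0.002629² + -0.003722²) = 0.004557
Seepage velocity v = K·i/n = 2.0 × 0.004557 / 0.13 = 0.07011 m/day.
t = 250 / 0.07011 = 3566 days = 9.76 years.

9.8 years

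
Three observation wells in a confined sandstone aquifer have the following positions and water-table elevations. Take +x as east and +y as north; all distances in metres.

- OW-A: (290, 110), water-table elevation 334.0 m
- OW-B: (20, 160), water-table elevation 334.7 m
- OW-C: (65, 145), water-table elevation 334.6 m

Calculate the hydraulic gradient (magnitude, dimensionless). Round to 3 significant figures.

Taking OW-A as reference: OW-B−OW-A = (-270, 50, +0.7); OW-C−OW-A = (-225, 35, +0.6).
Solve a·Δx + b·Δy = Δh: det = (-270)·35 − (-225)·50 = 1800.
∂h/∂x = [(+0.7)·35 − (+0.6)·50] / 1800 = -0.003056
∂h/∂y = [(-270)·(+0.6) − (-225)·(+0.7)] / 1800 = -0.002500
|∇h| = √(-0.003056² + -0.002500²) = 0.003948

0.00395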